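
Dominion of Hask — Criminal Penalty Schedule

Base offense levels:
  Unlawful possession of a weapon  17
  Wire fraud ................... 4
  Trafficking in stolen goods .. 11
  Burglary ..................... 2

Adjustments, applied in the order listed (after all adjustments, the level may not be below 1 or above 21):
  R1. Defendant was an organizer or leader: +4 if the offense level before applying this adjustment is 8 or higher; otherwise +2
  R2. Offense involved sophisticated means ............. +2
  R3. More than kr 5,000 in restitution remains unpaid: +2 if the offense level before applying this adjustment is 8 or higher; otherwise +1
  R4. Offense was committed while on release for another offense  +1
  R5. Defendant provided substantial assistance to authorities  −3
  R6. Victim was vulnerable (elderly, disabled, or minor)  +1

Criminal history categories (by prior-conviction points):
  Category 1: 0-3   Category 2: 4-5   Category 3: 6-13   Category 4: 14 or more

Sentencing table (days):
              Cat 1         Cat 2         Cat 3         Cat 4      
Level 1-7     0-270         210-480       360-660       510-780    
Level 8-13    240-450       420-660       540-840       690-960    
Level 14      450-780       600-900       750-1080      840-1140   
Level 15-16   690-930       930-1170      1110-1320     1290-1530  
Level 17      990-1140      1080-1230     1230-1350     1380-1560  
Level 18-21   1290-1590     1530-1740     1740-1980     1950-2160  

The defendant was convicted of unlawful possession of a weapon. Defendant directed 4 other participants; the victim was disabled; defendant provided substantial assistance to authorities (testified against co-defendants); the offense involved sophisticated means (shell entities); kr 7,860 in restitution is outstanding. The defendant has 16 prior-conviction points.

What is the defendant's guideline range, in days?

1950-2160 days

Base offense level for unlawful possession of a weapon: 17.
R1 applies (level before this adjustment is 17 ≥ 8, so +4): 17 + 4 = 21.
R2 applies: 21 + 2 = 23.
R3 applies (level before this adjustment is 23 ≥ 8, so +2): 23 + 2 = 25.
R5 applies: 25 − 3 = 22.
R6 applies: 22 + 1 = 23.
Level 23 exceeds the maximum of 21; capped at 21.
Final offense level: 21.
Criminal history: 16 prior points → Category 4 (14+).
Level 21 falls in the 18-21 band.
Grid: Level 18-21 × Category 4 = 1950-2160 days.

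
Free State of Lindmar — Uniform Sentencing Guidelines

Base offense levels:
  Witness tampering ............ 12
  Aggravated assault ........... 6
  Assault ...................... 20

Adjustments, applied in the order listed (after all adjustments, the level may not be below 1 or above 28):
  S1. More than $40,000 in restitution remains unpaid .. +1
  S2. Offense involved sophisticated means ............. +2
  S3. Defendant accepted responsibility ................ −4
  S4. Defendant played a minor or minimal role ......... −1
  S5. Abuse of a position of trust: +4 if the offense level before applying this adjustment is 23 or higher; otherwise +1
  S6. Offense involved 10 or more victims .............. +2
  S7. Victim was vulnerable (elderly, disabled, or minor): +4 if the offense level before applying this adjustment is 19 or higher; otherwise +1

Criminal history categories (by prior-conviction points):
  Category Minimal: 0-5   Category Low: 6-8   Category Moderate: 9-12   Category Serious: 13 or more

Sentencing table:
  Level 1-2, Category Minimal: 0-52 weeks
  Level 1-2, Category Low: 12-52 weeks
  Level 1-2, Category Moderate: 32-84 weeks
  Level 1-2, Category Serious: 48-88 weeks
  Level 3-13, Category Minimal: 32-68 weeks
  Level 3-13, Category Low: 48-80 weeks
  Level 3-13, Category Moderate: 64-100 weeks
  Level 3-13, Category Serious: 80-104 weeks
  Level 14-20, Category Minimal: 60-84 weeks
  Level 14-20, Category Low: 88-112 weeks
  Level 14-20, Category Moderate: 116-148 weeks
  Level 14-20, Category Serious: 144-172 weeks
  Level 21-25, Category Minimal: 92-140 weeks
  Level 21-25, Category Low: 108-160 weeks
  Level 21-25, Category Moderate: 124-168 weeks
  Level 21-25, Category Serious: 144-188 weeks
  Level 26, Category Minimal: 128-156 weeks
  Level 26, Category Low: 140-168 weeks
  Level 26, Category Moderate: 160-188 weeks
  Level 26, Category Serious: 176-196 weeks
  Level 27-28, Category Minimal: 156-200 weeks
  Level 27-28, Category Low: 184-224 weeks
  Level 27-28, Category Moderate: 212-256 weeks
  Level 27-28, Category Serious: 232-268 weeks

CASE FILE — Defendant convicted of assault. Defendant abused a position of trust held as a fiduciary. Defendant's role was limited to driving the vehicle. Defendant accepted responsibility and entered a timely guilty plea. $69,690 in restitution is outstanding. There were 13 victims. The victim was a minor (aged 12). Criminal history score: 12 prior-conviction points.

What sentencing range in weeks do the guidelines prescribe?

Base offense level for assault: 20.
S1 applies: 20 + 1 = 21.
S2 does not apply.
S3 applies: 21 − 4 = 17.
S4 applies: 17 − 1 = 16.
S5 applies (level before this adjustment is 16 < 23, so +1): 16 + 1 = 17.
S6 applies: 17 + 2 = 19.
S7 applies (level before this adjustment is 19 ≥ 19, so +4): 19 + 4 = 23.
Final offense level: 23.
Criminal history: 12 prior points → Category Moderate (9-12).
Level 23 falls in the 21-25 band.
Grid: Level 21-25 × Category Moderate = 124-168 weeks.

124-168 weeks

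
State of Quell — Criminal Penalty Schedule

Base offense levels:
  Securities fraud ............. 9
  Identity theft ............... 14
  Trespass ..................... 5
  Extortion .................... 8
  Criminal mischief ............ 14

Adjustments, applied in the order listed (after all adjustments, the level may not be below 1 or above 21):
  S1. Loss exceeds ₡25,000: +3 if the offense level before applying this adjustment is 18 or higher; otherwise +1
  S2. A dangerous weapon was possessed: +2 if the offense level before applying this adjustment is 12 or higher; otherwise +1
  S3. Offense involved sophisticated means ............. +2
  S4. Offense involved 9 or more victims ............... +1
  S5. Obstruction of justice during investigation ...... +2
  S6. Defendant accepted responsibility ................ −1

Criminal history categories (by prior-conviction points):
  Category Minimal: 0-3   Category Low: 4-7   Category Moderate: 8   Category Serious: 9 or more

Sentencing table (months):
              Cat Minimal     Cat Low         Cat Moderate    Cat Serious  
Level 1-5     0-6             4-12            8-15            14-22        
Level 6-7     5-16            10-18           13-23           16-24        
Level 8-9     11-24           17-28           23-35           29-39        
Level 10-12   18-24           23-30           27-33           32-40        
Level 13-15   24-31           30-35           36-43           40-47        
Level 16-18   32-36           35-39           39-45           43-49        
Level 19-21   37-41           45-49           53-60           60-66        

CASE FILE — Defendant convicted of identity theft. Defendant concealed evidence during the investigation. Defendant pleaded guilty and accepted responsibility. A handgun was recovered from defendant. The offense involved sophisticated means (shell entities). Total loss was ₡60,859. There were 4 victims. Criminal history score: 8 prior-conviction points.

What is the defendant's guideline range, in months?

53-60 months

Base offense level for identity theft: 14.
S1 applies (level before this adjustment is 14 < 18, so +1): 14 + 1 = 15.
S2 applies (level before this adjustment is 15 ≥ 12, so +2): 15 + 2 = 17.
S3 applies: 17 + 2 = 19.
S5 applies: 19 + 2 = 21.
S6 applies: 21 − 1 = 20.
Final offense level: 20.
Criminal history: 8 prior points → Category Moderate (8).
Level 20 falls in the 19-21 band.
Grid: Level 19-21 × Category Moderate = 53-60 months.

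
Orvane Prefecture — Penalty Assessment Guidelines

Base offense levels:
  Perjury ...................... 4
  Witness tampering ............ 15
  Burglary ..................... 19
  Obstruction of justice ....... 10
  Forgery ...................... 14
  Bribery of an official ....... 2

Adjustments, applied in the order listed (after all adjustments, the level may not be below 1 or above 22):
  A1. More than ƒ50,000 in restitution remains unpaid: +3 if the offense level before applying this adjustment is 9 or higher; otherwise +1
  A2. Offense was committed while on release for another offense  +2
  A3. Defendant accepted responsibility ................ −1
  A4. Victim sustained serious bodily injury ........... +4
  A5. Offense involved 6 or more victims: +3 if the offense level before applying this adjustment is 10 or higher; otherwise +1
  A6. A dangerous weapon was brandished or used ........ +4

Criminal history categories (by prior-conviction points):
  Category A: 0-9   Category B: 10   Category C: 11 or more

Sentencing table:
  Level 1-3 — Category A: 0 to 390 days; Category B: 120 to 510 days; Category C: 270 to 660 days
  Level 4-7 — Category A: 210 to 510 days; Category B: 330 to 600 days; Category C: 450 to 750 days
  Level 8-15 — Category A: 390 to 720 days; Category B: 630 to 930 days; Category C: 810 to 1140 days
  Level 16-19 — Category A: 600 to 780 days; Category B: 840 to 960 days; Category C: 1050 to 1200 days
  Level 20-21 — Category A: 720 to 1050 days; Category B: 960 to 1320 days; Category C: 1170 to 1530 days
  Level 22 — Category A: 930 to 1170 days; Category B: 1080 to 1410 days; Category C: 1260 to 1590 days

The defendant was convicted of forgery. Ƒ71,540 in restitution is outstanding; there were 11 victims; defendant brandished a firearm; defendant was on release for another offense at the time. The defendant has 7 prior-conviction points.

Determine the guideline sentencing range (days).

Base offense level for forgery: 14.
A1 applies (level before this adjustment is 14 ≥ 9, so +3): 14 + 3 = 17.
A2 applies: 17 + 2 = 19.
A5 applies (level before this adjustment is 19 ≥ 10, so +3): 19 + 3 = 22.
A6 applies: 22 + 4 = 26.
Level 26 exceeds the maximum of 22; capped at 22.
Final offense level: 22.
Criminal history: 7 prior points → Category A (0-9).
Level 22 falls in the 22 band.
Grid: Level 22 × Category A = 930-1170 days.

930-1170 days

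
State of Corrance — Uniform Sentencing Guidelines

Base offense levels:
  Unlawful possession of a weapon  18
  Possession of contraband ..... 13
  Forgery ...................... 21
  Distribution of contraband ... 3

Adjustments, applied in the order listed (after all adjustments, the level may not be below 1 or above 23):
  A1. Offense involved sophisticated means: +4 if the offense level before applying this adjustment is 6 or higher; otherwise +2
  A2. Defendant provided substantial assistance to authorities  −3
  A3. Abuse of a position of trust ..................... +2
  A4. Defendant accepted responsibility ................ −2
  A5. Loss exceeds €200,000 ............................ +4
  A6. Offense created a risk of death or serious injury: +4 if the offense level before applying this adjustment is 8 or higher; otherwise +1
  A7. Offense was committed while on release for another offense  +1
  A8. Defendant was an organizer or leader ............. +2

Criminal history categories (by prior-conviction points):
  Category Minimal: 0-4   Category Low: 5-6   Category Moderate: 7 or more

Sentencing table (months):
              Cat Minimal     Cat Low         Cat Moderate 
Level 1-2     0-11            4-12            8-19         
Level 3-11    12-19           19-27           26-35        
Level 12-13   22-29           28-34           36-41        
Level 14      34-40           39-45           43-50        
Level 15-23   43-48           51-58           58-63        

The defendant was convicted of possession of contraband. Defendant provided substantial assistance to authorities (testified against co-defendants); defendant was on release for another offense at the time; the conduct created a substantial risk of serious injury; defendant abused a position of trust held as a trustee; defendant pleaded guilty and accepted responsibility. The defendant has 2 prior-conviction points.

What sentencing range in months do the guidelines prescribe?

43-48 months

Base offense level for possession of contraband: 13.
A1 does not apply.
A2 applies: 13 − 3 = 10.
A3 applies: 10 + 2 = 12.
A4 applies: 12 − 2 = 10.
A6 applies (level before this adjustment is 10 ≥ 8, so +4): 10 + 4 = 14.
A7 applies: 14 + 1 = 15.
A8 does not apply.
Final offense level: 15.
Criminal history: 2 prior points → Category Minimal (0-4).
Level 15 falls in the 15-23 band.
Grid: Level 15-23 × Category Minimal = 43-48 months.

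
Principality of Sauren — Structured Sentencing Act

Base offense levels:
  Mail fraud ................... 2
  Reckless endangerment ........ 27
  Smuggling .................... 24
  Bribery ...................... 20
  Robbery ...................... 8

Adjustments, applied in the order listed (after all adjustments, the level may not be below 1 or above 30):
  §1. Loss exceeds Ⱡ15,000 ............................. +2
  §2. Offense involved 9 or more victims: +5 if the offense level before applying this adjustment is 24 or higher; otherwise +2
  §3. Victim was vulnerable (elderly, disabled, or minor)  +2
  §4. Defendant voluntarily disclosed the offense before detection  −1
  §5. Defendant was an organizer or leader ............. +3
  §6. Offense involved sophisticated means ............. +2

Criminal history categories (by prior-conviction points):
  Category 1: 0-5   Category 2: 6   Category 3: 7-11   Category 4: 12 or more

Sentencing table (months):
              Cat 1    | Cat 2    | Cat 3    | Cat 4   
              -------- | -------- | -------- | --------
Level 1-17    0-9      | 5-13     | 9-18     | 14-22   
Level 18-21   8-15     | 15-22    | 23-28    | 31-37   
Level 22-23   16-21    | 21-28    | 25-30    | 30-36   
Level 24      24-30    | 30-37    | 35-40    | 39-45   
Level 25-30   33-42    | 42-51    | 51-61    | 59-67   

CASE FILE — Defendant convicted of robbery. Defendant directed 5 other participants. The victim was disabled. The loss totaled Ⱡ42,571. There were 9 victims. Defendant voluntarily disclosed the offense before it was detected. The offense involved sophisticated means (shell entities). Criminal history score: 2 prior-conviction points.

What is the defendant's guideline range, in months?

Base offense level for robbery: 8.
§1 applies: 8 + 2 = 10.
§2 applies (level before this adjustment is 10 < 24, so +2): 10 + 2 = 12.
§3 applies: 12 + 2 = 14.
§4 applies: 14 − 1 = 13.
§5 applies: 13 + 3 = 16.
§6 applies: 16 + 2 = 18.
Final offense level: 18.
Criminal history: 2 prior points → Category 1 (0-5).
Level 18 falls in the 18-21 band.
Grid: Level 18-21 × Category 1 = 8-15 months.

8-15 months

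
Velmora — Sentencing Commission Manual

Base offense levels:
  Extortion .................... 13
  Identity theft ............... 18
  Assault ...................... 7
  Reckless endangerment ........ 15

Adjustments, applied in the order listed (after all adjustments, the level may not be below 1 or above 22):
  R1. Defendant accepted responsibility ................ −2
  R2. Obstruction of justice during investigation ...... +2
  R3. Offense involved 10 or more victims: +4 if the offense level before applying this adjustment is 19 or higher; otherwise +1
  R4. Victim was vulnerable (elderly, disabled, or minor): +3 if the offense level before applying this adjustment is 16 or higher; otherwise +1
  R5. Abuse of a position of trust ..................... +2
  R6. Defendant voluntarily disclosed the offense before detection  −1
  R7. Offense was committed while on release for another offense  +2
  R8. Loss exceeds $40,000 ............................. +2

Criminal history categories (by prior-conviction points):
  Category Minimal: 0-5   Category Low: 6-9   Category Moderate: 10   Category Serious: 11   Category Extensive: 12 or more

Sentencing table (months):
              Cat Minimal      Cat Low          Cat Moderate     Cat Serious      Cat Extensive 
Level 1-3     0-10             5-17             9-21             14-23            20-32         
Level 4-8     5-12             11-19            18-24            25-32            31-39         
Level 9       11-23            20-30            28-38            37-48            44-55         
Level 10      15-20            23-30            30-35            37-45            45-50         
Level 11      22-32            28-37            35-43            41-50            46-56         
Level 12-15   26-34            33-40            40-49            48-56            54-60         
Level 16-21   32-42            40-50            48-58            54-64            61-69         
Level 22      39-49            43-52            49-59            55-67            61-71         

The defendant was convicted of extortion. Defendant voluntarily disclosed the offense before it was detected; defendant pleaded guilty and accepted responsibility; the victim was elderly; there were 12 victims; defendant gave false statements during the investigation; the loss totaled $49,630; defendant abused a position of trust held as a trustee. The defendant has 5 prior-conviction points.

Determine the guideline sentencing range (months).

Base offense level for extortion: 13.
R1 applies: 13 − 2 = 11.
R2 applies: 11 + 2 = 13.
R3 applies (level before this adjustment is 13 < 19, so +1): 13 + 1 = 14.
R4 applies (level before this adjustment is 14 < 16, so +1): 14 + 1 = 15.
R5 applies: 15 + 2 = 17.
R6 applies: 17 − 1 = 16.
R7 does not apply.
R8 applies: 16 + 2 = 18.
Final offense level: 18.
Criminal history: 5 prior points → Category Minimal (0-5).
Level 18 falls in the 16-21 band.
Grid: Level 16-21 × Category Minimal = 32-42 months.

32-42 months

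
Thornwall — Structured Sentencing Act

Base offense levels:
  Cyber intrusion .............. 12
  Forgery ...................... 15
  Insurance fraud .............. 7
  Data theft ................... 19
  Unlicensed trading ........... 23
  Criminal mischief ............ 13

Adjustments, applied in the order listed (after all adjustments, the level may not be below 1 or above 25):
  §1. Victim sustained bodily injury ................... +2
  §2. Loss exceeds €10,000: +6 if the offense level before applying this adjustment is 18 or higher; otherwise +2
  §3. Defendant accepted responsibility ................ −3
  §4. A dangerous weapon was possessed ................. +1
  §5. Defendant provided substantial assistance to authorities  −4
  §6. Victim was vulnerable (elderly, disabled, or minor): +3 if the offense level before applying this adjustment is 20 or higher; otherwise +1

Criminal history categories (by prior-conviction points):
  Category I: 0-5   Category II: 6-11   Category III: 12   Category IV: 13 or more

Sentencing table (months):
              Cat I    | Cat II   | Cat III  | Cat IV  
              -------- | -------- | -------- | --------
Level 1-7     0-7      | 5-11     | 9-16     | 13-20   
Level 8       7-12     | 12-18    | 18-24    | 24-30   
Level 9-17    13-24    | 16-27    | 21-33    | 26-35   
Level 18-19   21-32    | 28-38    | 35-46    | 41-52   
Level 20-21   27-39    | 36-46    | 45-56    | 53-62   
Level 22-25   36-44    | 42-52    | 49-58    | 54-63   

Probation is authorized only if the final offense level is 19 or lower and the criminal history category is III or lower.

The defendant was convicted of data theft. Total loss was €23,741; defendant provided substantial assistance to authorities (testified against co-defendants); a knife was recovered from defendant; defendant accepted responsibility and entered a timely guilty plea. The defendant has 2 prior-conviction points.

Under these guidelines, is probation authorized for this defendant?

Yes

Base offense level for data theft: 19.
§1 does not apply.
§2 applies (level before this adjustment is 19 ≥ 18, so +6): 19 + 6 = 25.
§3 applies: 25 − 3 = 22.
§4 applies: 22 + 1 = 23.
§5 applies: 23 − 4 = 19.
§6 does not apply.
Final offense level: 19.
Criminal history: 2 prior points → Category I (0-5).
Level 19 falls in the 18-19 band.
Grid: Level 18-19 × Category I = 21-32 months.
Probation check: level 19 ≤ 19 and category I ≤ III → eligible.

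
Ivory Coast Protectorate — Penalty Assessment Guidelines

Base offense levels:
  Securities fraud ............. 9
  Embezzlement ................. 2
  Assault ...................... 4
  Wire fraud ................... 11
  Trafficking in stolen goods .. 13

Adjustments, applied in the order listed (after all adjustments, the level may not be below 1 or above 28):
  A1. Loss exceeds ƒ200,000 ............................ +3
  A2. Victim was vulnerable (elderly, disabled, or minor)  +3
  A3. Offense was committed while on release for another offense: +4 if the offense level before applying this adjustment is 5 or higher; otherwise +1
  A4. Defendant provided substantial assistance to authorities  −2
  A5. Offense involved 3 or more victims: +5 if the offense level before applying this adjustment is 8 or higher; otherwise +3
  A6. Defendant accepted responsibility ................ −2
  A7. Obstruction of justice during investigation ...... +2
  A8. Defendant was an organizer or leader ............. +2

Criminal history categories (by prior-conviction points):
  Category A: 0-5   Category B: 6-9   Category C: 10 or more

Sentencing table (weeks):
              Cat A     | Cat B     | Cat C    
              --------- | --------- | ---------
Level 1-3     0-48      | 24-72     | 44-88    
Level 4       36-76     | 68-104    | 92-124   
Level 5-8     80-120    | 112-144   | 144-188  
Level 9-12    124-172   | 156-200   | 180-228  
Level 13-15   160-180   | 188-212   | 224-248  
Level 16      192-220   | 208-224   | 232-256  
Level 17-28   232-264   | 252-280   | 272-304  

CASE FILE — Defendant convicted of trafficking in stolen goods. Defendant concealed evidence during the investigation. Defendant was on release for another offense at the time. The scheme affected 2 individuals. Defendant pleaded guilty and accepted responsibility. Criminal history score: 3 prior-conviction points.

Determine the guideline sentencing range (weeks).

232-264 weeks

Base offense level for trafficking in stolen goods: 13.
A1 does not apply.
A2 does not apply.
A3 applies (level before this adjustment is 13 ≥ 5, so +4): 13 + 4 = 17.
A4 does not apply.
A6 applies: 17 − 2 = 15.
A7 applies: 15 + 2 = 17.
A8 does not apply.
Final offense level: 17.
Criminal history: 3 prior points → Category A (0-5).
Level 17 falls in the 17-28 band.
Grid: Level 17-28 × Category A = 232-264 weeks.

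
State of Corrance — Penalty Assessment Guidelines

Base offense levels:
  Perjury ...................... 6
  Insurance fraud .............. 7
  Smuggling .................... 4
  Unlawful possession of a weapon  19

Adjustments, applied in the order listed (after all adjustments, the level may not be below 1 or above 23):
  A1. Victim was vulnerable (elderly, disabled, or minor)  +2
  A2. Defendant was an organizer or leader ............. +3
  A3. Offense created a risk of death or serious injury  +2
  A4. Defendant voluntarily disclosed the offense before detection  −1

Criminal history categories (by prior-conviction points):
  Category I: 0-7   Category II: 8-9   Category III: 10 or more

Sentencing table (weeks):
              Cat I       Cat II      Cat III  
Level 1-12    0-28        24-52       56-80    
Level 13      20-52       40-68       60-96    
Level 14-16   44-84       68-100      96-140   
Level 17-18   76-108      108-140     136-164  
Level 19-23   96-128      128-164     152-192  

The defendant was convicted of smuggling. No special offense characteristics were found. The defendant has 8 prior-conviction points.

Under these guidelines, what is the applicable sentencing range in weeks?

Base offense level for smuggling: 4.
Final offense level: 4.
Criminal history: 8 prior points → Category II (8-9).
Level 4 falls in the 1-12 band.
Grid: Level 1-12 × Category II = 24-52 weeks.

24-52 weeks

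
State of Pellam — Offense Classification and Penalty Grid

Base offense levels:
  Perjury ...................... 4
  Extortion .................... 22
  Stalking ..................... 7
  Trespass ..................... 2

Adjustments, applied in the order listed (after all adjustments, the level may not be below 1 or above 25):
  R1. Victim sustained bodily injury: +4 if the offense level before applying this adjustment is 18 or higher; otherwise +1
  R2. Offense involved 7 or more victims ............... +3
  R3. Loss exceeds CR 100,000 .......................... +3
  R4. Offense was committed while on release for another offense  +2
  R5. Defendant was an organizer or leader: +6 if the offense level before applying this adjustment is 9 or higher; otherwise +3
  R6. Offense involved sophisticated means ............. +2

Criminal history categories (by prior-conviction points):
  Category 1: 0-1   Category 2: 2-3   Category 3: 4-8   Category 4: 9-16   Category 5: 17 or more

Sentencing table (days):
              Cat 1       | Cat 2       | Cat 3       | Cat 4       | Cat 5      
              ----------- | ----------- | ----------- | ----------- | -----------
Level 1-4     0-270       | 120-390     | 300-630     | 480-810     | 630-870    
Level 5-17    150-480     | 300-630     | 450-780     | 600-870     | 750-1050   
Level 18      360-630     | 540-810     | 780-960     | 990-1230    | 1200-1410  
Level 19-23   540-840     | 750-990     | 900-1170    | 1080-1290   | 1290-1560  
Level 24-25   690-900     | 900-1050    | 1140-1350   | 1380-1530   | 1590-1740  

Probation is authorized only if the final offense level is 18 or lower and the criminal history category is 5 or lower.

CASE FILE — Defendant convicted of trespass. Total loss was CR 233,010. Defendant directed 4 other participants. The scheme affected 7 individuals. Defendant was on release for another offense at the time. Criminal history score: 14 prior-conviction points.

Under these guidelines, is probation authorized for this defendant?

Base offense level for trespass: 2.
R1 does not apply.
R2 applies: 2 + 3 = 5.
R3 applies: 5 + 3 = 8.
R4 applies: 8 + 2 = 10.
R5 applies (level before this adjustment is 10 ≥ 9, so +6): 10 + 6 = 16.
Final offense level: 16.
Criminal history: 14 prior points → Category 4 (9-16).
Level 16 falls in the 5-17 band.
Grid: Level 5-17 × Category 4 = 600-870 days.
Probation check: level 16 ≤ 18 and category 4 ≤ 5 → eligible.

Yes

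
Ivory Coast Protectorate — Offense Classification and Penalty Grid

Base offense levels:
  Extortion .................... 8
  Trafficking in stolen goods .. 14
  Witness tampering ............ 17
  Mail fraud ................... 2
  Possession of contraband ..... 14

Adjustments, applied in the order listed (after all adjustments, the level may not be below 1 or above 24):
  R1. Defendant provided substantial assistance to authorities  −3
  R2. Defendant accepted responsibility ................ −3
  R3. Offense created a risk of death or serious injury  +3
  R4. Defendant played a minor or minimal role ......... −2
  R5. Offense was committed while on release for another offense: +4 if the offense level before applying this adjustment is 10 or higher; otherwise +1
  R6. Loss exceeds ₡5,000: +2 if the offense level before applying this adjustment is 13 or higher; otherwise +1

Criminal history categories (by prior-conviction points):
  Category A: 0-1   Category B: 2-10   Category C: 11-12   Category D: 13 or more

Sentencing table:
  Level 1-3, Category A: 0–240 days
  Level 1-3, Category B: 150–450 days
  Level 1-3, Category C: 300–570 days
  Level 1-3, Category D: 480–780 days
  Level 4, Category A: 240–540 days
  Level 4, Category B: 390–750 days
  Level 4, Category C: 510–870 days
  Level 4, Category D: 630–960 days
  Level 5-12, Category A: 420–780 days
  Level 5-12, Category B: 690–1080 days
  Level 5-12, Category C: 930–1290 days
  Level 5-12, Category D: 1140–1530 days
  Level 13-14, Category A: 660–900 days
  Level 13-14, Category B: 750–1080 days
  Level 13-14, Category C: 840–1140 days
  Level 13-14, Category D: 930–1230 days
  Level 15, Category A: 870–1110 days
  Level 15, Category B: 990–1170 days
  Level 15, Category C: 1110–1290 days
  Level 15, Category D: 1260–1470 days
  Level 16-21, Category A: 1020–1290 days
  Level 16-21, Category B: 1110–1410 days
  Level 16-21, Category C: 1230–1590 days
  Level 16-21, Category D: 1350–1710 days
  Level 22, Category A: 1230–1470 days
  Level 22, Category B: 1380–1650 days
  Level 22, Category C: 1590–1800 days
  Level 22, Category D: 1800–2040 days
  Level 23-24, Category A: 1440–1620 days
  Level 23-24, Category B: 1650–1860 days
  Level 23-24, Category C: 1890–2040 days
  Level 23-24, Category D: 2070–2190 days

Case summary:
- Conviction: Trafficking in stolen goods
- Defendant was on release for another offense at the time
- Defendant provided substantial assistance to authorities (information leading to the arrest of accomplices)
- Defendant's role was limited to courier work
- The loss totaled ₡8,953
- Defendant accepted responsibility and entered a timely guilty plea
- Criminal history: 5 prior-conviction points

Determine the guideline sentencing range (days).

Base offense level for trafficking in stolen goods: 14.
R1 applies: 14 − 3 = 11.
R2 applies: 11 − 3 = 8.
R3 does not apply.
R4 applies: 8 − 2 = 6.
R5 applies (level before this adjustment is 6 < 10, so +1): 6 + 1 = 7.
R6 applies (level before this adjustment is 7 < 13, so +1): 7 + 1 = 8.
Final offense level: 8.
Criminal history: 5 prior points → Category B (2-10).
Level 8 falls in the 5-12 band.
Grid: Level 5-12 × Category B = 690-1080 days.

690-1080 days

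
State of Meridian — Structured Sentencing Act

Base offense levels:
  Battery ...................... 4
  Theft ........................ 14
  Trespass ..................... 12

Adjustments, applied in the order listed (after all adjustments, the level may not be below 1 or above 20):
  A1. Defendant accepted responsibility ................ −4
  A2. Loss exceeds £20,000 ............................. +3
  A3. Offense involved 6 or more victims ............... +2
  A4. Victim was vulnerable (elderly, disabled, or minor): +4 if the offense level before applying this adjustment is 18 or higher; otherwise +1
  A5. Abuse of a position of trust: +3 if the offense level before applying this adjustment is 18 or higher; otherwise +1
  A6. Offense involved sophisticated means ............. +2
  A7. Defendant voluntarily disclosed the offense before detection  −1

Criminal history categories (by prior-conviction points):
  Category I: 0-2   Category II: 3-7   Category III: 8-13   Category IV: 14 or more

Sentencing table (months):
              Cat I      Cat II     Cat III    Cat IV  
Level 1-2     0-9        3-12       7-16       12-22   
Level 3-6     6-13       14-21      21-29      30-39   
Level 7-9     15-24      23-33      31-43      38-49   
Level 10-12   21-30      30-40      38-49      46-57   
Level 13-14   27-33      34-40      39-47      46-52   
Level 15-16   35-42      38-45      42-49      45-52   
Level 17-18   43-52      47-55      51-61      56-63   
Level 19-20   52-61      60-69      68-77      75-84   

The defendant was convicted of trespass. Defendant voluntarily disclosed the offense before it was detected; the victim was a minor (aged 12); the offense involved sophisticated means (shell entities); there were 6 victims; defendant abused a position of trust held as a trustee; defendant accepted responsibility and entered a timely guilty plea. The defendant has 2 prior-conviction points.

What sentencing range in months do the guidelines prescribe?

27-33 months

Base offense level for trespass: 12.
A1 applies: 12 − 4 = 8.
A2 does not apply.
A3 applies: 8 + 2 = 10.
A4 applies (level before this adjustment is 10 < 18, so +1): 10 + 1 = 11.
A5 applies (level before this adjustment is 11 < 18, so +1): 11 + 1 = 12.
A6 applies: 12 + 2 = 14.
A7 applies: 14 − 1 = 13.
Final offense level: 13.
Criminal history: 2 prior points → Category I (0-2).
Level 13 falls in the 13-14 band.
Grid: Level 13-14 × Category I = 27-33 months.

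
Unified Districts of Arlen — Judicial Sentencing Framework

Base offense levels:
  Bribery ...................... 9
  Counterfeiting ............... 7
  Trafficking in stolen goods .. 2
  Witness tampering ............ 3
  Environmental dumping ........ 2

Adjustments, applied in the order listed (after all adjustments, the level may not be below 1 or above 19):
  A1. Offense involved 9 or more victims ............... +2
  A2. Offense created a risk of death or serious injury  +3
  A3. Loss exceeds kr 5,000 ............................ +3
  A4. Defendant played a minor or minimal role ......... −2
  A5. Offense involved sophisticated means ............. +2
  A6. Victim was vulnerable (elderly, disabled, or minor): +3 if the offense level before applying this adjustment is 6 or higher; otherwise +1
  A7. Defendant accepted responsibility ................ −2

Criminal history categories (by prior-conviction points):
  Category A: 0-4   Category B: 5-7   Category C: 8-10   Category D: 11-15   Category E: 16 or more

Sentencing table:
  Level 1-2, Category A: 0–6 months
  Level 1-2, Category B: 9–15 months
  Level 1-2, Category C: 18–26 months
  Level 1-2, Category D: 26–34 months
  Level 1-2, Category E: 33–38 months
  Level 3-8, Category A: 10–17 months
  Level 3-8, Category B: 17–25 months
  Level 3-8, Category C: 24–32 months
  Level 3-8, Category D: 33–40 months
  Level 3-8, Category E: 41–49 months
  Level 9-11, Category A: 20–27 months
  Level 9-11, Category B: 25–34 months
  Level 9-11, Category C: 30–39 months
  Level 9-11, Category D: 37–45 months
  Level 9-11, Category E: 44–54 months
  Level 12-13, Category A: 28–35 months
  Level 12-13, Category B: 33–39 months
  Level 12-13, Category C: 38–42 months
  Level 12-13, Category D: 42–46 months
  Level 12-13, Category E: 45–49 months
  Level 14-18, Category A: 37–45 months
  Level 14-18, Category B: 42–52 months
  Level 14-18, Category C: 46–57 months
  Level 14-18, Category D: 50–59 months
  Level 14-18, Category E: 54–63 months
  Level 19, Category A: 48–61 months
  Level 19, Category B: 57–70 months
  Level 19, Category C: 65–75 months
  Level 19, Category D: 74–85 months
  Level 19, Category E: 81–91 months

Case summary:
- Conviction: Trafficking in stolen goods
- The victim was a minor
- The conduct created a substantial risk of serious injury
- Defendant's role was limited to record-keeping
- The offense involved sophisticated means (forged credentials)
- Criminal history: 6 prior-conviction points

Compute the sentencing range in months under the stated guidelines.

17-25 months

Base offense level for trafficking in stolen goods: 2.
A1 does not apply.
A2 applies: 2 + 3 = 5.
A4 applies: 5 − 2 = 3.
A5 applies: 3 + 2 = 5.
A6 applies (level before this adjustment is 5 < 6, so +1): 5 + 1 = 6.
A7 does not apply.
Final offense level: 6.
Criminal history: 6 prior points → Category B (5-7).
Level 6 falls in the 3-8 band.
Grid: Level 3-8 × Category B = 17-25 months.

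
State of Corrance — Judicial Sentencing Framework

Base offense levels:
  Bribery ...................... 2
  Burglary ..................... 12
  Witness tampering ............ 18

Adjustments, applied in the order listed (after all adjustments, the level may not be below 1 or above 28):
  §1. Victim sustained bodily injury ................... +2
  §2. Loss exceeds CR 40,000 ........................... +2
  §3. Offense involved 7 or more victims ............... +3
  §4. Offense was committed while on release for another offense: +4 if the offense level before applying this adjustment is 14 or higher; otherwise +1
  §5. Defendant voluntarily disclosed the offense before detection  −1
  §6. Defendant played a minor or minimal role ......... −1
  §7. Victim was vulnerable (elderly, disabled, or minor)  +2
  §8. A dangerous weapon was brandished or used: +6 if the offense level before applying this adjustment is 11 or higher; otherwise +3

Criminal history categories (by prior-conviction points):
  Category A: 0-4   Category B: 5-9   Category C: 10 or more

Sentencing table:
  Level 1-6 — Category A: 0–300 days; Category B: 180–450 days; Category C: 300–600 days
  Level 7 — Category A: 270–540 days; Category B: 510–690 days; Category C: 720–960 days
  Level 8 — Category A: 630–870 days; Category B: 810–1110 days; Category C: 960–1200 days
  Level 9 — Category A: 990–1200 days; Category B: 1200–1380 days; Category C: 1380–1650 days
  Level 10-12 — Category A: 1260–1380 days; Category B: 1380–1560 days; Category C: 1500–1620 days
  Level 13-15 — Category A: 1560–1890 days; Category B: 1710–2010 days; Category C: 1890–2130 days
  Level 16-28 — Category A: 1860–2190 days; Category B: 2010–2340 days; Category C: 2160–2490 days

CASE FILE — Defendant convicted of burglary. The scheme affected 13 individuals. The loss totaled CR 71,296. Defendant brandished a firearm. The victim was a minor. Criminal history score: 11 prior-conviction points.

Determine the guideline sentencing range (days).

2160-2490 days

Base offense level for burglary: 12.
§1 does not apply.
§2 applies: 12 + 2 = 14.
§3 applies: 14 + 3 = 17.
§5 does not apply.
§7 applies: 17 + 2 = 19.
§8 applies (level before this adjustment is 19 ≥ 11, so +6): 19 + 6 = 25.
Final offense level: 25.
Criminal history: 11 prior points → Category C (10+).
Level 25 falls in the 16-28 band.
Grid: Level 16-28 × Category C = 2160-2490 days.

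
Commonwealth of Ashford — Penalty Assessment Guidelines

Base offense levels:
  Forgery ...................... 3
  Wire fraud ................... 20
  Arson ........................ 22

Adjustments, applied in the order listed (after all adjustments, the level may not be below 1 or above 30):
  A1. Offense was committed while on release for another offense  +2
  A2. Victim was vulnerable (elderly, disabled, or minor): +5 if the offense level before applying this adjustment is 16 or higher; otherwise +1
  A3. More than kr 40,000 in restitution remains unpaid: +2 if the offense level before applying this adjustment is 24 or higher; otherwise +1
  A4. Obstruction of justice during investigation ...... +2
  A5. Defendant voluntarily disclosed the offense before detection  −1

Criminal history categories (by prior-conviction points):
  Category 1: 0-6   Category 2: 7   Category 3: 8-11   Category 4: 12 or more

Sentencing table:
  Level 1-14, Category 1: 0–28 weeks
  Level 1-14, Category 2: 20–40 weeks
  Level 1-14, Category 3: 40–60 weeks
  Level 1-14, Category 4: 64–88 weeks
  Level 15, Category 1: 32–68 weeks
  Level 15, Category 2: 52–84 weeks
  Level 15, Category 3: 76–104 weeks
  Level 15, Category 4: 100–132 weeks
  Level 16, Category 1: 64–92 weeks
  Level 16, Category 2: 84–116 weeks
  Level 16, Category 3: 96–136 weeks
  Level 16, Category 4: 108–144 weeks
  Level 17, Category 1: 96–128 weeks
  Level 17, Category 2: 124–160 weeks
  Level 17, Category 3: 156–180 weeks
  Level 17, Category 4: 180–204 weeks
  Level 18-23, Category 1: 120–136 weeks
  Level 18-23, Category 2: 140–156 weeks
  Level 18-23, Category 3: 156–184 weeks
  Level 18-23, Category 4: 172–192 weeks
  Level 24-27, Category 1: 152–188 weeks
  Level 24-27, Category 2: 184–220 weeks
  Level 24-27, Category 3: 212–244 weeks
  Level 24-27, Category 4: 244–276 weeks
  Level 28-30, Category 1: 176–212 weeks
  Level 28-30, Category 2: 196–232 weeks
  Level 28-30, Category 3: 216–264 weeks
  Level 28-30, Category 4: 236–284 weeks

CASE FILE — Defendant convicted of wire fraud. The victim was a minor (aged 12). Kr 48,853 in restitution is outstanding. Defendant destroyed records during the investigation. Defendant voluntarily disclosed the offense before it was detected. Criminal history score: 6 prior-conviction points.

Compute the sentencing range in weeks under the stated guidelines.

Base offense level for wire fraud: 20.
A1 does not apply.
A2 applies (level before this adjustment is 20 ≥ 16, so +5): 20 + 5 = 25.
A3 applies (level before this adjustment is 25 ≥ 24, so +2): 25 + 2 = 27.
A4 applies: 27 + 2 = 29.
A5 applies: 29 − 1 = 28.
Final offense level: 28.
Criminal history: 6 prior points → Category 1 (0-6).
Level 28 falls in the 28-30 band.
Grid: Level 28-30 × Category 1 = 176-212 weeks.

176-212 weeks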